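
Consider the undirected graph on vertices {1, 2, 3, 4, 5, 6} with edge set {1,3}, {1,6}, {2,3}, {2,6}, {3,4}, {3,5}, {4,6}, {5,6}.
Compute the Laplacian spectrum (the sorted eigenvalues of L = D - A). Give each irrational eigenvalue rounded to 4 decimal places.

[0, 2, 2, 2, 4, 6]

Reading degrees in the order [1, 2, 3, 4, 5, 6] gives [2, 2, 4, 2, 2, 4]; set D = diag(2, 2, 4, 2, 2, 4) and form L = D - A. L is symmetric positive semidefinite, so every eigenvalue is real and nonnegative. The single zero eigenvalue shows the graph is connected.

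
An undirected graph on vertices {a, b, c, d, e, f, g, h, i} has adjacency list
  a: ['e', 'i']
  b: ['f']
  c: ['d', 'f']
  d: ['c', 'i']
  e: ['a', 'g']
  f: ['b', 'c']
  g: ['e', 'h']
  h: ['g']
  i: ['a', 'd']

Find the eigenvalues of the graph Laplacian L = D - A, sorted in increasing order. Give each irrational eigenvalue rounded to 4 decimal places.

Each diagonal entry of L is the vertex degree and each off-diagonal entry is -1 where an edge is present, 0 otherwise; in the order [a, b, c, d, e, f, g, h, i] the diagonal is [2, 1, 2, 2, 2, 2, 2, 1, 2]. L is symmetric positive semidefinite, so every eigenvalue is real and nonnegative. The single zero eigenvalue shows the graph is connected.

[0, 0.1206, 0.4679, 1, 1.6527, 2.3473, 3, 3.5321, 3.8794]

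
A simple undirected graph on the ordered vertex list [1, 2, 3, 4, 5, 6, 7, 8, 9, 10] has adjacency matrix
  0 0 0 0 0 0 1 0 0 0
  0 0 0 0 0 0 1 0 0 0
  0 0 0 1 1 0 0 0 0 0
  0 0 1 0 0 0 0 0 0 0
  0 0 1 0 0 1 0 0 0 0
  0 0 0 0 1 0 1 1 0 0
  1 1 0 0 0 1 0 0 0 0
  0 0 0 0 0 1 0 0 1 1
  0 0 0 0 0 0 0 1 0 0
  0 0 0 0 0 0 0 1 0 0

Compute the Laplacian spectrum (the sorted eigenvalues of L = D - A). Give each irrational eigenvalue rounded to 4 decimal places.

Each diagonal entry of L is the vertex degree and each off-diagonal entry is -1 where an edge is present, 0 otherwise; in the order [1, 2, 3, 4, 5, 6, 7, 8, 9, 10] the diagonal is [1, 1, 2, 1, 2, 3, 3, 3, 1, 1]. L is symmetric positive semidefinite, so every eigenvalue is real and nonnegative. The single zero eigenvalue shows the graph is connected. By the matrix-tree theorem the graph has (1/10) * product of the nonzero eigenvalues = 1 spanning tree.

[0, 0.2154, 0.2679, 1, 1, 1.2059, 2.3671, 3.3375, 3.7321, 4.8742]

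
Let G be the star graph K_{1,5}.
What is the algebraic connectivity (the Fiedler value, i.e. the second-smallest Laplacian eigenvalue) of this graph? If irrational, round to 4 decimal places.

1

The graph has 6 vertices and degree multiset [5, 1, 1, 1, 1, 1]; D is the diagonal matrix of degrees and L = D - A. Computing the eigenvalues of L and sorting gives [0, 1, 1, 1, 1, 6]. The Fiedler value lambda_2 = 1 is strictly positive, so the graph is connected. There is one zero in the spectrum, matching the 1 component. The eigenvalues sum to 10, which equals trace(L) = 2|E|.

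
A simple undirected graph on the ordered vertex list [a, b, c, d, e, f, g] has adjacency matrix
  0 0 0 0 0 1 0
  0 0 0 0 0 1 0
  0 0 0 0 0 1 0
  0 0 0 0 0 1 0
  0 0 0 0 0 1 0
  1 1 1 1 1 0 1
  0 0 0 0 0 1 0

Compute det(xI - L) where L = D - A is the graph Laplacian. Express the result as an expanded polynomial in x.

x^7 - 12x^6 + 45x^5 - 80x^4 + 75x^3 - 36x^2 + 7x

Reading degrees in the order [a, b, c, d, e, f, g] gives [1, 1, 1, 1, 1, 6, 1]; set D = diag(1, 1, 1, 1, 1, 6, 1) and form L = D - A. The eigenvalues of L are [0, 1, 1, 1, 1, 1, 7]; the characteristic polynomial is the product of (x - lambda_i), which multiplies out to x^7 - 12x^6 + 45x^5 - 80x^4 + 75x^3 - 36x^2 + 7x. The constant term is 0 because L is singular (the all-ones vector lies in its kernel). The eigenvalues sum to 12, which equals trace(L) = 2|E|.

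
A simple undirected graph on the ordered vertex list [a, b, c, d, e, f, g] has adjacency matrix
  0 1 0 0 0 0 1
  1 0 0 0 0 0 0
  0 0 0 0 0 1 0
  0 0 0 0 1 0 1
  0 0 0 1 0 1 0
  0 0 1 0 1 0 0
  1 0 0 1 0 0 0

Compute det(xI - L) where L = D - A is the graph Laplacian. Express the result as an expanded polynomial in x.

Reading degrees in the order [a, b, c, d, e, f, g] gives [2, 1, 1, 2, 2, 2, 2]; set D = diag(2, 1, 1, 2, 2, 2, 2) and form L = D - A. Computing det(xI - L) by cofactor expansion (or equivalently via sum-over-permutations) gives x^7 - 12x^6 + 55x^5 - 120x^4 + 126x^3 - 56x^2 + 7x. Since p(0) = det(-L) = 0, x divides p(x). The eigenvalues sum to 12, which equals trace(L) = 2|E|.

x^7 - 12x^6 + 55x^5 - 120x^4 + 126x^3 - 56x^2 + 7x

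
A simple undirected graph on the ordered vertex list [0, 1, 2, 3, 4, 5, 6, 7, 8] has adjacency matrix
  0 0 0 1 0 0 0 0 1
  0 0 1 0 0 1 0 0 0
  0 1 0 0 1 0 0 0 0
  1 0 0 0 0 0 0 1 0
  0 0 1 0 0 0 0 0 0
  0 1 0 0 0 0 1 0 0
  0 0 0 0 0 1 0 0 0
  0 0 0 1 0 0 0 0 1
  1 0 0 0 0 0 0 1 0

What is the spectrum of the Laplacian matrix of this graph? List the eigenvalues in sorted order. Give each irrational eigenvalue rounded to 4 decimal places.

Reading degrees in the order [0, 1, 2, 3, 4, 5, 6, 7, 8] gives [2, 2, 2, 2, 1, 2, 1, 2, 2]; set D = diag(2, 2, 2, 2, 1, 2, 1, 2, 2) and form L = D - A. The multiplicity of 0 as a Laplacian eigenvalue equals the number of connected components. The 2 zero eigenvalues correspond to the 2 connected components. There are 2 zeros in the spectrum, matching the 2 components. The largest eigenvalue, 4, is at most the vertex count 9.

[0, 0, 0.3820, 1.3820, 2, 2, 2.6180, 3.6180, 4]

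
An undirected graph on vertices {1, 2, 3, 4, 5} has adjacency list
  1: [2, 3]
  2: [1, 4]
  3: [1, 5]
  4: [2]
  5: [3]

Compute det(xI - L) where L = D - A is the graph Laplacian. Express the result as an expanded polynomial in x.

x^5 - 8x^4 + 21x^3 - 20x^2 + 5x

Each diagonal entry of L is the vertex degree and each off-diagonal entry is -1 where an edge is present, 0 otherwise; in the order [1, 2, 3, 4, 5] the diagonal is [2, 2, 2, 1, 1]. L has integer entries, so p(x) = det(xI - L) has integer coefficients. Expanding the determinant yields x^5 - 8x^4 + 21x^3 - 20x^2 + 5x. The coefficient of x^4 equals -trace(L) = -8, matching the sum of degrees.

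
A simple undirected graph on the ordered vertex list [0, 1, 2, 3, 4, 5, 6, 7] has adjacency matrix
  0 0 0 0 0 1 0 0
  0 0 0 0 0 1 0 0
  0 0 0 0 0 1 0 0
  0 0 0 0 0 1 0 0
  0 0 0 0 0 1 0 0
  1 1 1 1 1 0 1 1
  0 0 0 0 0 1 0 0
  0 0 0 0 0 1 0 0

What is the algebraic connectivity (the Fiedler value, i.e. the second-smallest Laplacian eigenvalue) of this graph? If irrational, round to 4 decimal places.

With the vertex order [0, 1, 2, 3, 4, 5, 6, 7], the degrees are [1, 1, 1, 1, 1, 7, 1, 1], giving D = diag(1, 1, 1, 1, 1, 7, 1, 1) and L = D - A. The smallest Laplacian eigenvalue is always 0. The next one, lambda_2 = 1, measures how hard the graph is to disconnect: larger values mean better connectivity. The largest eigenvalue, 8, is at most the vertex count 8.

1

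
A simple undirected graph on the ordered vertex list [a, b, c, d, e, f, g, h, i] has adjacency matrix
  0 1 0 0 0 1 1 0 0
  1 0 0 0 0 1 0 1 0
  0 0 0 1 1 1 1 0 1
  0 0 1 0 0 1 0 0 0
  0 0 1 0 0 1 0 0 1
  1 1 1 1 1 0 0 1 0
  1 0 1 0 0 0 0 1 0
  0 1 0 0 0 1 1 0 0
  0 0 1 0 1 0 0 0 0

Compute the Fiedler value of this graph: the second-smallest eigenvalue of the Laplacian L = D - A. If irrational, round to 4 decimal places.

Reading degrees in the order [a, b, c, d, e, f, g, h, i] gives [3, 3, 5, 2, 3, 6, 3, 3, 2]; set D = diag(3, 3, 5, 2, 3, 6, 3, 3, 2) and form L = D - A. The sorted Laplacian eigenvalues are [0, 1.0204, 1.7857, 2.7452, 3, 3.4382, 4.7855, 5.8842, 7.3409]; the algebraic connectivity is the second entry, 1.0204.

1.0204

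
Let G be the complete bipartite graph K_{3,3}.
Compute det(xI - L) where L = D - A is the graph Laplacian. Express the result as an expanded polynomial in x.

x^6 - 18x^5 + 126x^4 - 432x^3 + 729x^2 - 486x

The graph has 6 vertices and degree multiset [3, 3, 3, 3, 3, 3]; D is the diagonal matrix of degrees and L = D - A. Computing det(xI - L) by cofactor expansion (or equivalently via sum-over-permutations) gives x^6 - 18x^5 + 126x^4 - 432x^3 + 729x^2 - 486x. The constant term is 0 because L is singular (the all-ones vector lies in its kernel). The eigenvalues sum to 18, which equals trace(L) = 2|E|.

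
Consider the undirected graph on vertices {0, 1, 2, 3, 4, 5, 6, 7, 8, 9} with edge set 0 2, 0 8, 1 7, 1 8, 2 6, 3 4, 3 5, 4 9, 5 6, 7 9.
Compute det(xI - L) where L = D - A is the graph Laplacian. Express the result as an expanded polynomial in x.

With the vertex order [0, 1, 2, 3, 4, 5, 6, 7, 8, 9], the degrees are [2, 2, 2, 2, 2, 2, 2, 2, 2, 2], giving D = diag(2, 2, 2, 2, 2, 2, 2, 2, 2, 2) and L = D - A. Computing det(xI - L) by cofactor expansion (or equivalently via sum-over-permutations) gives x^10 - 20x^9 + 170x^8 - 800x^7 + 2275x^6 - 4004x^5 + 4290x^4 - 2640x^3 + 825x^2 - 100x. The coefficient of x^9 equals -trace(L) = -20, matching the sum of degrees. The eigenvalues sum to 20, which equals trace(L) = 2|E|. The largest eigenvalue, 4, is at most the vertex count 10.

x^10 - 20x^9 + 170x^8 - 800x^7 + 2275x^6 - 4004x^5 + 4290x^4 - 2640x^3 + 825x^2 - 100x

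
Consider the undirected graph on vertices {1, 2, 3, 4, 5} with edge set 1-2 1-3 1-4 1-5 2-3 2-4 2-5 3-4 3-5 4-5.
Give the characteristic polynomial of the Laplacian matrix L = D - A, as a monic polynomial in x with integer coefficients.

With the vertex order [1, 2, 3, 4, 5], the degrees are [4, 4, 4, 4, 4], giving D = diag(4, 4, 4, 4, 4) and L = D - A. The eigenvalues of L are [0, 5, 5, 5, 5]; the characteristic polynomial is the product of (x - lambda_i), which multiplies out to x^5 - 20x^4 + 150x^3 - 500x^2 + 625x. The coefficient of x^4 equals -trace(L) = -20, matching the sum of degrees. There is one zero in the spectrum, matching the 1 component.

x^5 - 20x^4 + 150x^3 - 500x^2 + 625x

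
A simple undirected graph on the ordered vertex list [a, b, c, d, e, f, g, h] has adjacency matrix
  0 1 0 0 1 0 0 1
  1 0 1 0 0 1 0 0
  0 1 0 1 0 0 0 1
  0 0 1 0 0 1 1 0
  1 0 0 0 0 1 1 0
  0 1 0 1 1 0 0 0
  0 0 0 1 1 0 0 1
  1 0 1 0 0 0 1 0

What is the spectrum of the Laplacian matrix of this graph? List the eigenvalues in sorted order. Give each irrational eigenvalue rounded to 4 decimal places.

[0, 2, 2, 2, 4, 4, 4, 6]

Reading degrees in the order [a, b, c, d, e, f, g, h] gives [3, 3, 3, 3, 3, 3, 3, 3]; set D = diag(3, 3, 3, 3, 3, 3, 3, 3) and form L = D - A. Since every row of L sums to 0, the all-ones vector is in the kernel and 0 is an eigenvalue. The single zero eigenvalue shows the graph is connected.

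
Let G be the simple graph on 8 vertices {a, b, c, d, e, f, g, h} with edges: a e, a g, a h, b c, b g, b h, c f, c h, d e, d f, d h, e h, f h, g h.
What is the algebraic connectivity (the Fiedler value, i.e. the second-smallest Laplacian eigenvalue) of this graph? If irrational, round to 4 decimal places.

Reading degrees in the order [a, b, c, d, e, f, g, h] gives [3, 3, 3, 3, 3, 3, 3, 7]; set D = diag(3, 3, 3, 3, 3, 3, 3, 7) and form L = D - A. The smallest Laplacian eigenvalue is always 0. The next one, lambda_2 = 1.7530, measures how hard the graph is to disconnect: larger values mean better connectivity. There is one zero in the spectrum, matching the 1 component. The largest eigenvalue, 8, is at most the vertex count 8.

1.7530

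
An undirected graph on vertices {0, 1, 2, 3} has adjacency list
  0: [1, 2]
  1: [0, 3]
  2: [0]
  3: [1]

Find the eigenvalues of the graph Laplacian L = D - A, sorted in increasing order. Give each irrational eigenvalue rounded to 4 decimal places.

[0, 0.5858, 2, 3.4142]

Each diagonal entry of L is the vertex degree and each off-diagonal entry is -1 where an edge is present, 0 otherwise; in the order [0, 1, 2, 3] the diagonal is [2, 2, 1, 1]. The multiplicity of 0 as a Laplacian eigenvalue equals the number of connected components. By the matrix-tree theorem the graph has (1/4) * product of the nonzero eigenvalues = 1 spanning tree. The eigenvalues sum to 6, which equals trace(L) = 2|E|.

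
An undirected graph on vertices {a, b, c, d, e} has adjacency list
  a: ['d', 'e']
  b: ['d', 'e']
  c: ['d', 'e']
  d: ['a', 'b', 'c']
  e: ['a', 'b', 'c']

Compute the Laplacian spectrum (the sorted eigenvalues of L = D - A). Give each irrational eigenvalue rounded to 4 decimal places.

[0, 2, 2, 3, 5]

With the vertex order [a, b, c, d, e], the degrees are [2, 2, 2, 3, 3], giving D = diag(2, 2, 2, 3, 3) and L = D - A. Diagonalising L (or applying a numerical eigensolver to the 5x5 matrix) gives the spectrum above. The single zero eigenvalue shows the graph is connected. The eigenvalues sum to 12, which equals trace(L) = 2|E|.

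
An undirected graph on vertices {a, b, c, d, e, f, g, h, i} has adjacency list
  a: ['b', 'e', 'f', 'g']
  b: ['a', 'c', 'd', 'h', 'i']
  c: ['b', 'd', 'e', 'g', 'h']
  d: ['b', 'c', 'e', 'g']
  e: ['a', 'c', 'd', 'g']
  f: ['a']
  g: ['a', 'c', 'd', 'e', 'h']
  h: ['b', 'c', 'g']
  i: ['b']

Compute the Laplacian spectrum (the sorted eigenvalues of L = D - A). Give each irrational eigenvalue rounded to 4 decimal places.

[0, 0.7479, 1, 2.8491, 4, 4.6431, 5.5561, 6, 7.2038]

Reading degrees in the order [a, b, c, d, e, f, g, h, i] gives [4, 5, 5, 4, 4, 1, 5, 3, 1]; set D = diag(4, 5, 5, 4, 4, 1, 5, 3, 1) and form L = D - A. Diagonalising L (or applying a numerical eigensolver to the 9x9 matrix) gives the spectrum above. There is one zero in the spectrum, matching the 1 component.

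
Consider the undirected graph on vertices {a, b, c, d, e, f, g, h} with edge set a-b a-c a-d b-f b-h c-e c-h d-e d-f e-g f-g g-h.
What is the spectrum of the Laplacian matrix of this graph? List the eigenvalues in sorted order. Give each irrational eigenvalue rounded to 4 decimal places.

[0, 2, 2, 2, 4, 4, 4, 6]

With the vertex order [a, b, c, d, e, f, g, h], the degrees are [3, 3, 3, 3, 3, 3, 3, 3], giving D = diag(3, 3, 3, 3, 3, 3, 3, 3) and L = D - A. Diagonalising L (or applying a numerical eigensolver to the 8x8 matrix) gives the spectrum above. The single zero eigenvalue shows the graph is connected. The largest eigenvalue, 6, is at most the vertex count 8.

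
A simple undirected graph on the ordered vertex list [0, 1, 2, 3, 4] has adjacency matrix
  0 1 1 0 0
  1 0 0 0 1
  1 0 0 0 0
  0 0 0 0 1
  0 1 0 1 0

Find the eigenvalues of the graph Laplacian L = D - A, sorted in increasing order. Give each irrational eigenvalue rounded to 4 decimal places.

[0, 0.3820, 1.3820, 2.6180, 3.6180]

Each diagonal entry of L is the vertex degree and each off-diagonal entry is -1 where an edge is present, 0 otherwise; in the order [0, 1, 2, 3, 4] the diagonal is [2, 2, 1, 1, 2]. Diagonalising L (or applying a numerical eigensolver to the 5x5 matrix) gives the spectrum above. By the matrix-tree theorem the graph has (1/5) * product of the nonzero eigenvalues = 1 spanning tree.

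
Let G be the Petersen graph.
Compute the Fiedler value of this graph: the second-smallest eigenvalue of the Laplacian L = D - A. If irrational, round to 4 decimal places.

2

The graph has 10 vertices and degree multiset [3, 3, 3, 3, 3, 3, 3, 3, 3, 3]; D is the diagonal matrix of degrees and L = D - A. The sorted Laplacian eigenvalues are [0, 2, 2, 2, 2, 2, 5, 5, 5, 5]; the algebraic connectivity is the second entry, 2. There is one zero in the spectrum, matching the 1 component. The largest eigenvalue, 5, is at most the vertex count 10.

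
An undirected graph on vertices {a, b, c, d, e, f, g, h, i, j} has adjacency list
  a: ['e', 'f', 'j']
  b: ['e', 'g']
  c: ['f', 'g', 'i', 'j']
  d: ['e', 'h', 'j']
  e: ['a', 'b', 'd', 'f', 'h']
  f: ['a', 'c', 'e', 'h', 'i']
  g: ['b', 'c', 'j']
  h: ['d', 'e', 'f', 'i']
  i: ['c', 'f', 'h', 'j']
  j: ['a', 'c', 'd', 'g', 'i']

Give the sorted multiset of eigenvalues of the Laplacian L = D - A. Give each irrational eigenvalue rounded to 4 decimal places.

Each diagonal entry of L is the vertex degree and each off-diagonal entry is -1 where an edge is present, 0 otherwise; in the order [a, b, c, d, e, f, g, h, i, j] the diagonal is [3, 2, 4, 3, 5, 5, 3, 4, 4, 5]. The multiplicity of 0 as a Laplacian eigenvalue equals the number of connected components. There is one zero in the spectrum, matching the 1 component.

[0, 1.4561, 2.0904, 2.6575, 3.0928, 4.4288, 4.9335, 6.0957, 6.4595, 6.7857]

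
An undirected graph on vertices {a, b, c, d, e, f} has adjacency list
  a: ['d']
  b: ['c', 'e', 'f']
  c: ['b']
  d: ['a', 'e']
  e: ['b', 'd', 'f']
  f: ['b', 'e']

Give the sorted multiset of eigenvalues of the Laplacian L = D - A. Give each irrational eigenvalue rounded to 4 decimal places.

[0, 0.4131, 1.1369, 2.3595, 3.6977, 4.3928]

With the vertex order [a, b, c, d, e, f], the degrees are [1, 3, 1, 2, 3, 2], giving D = diag(1, 3, 1, 2, 3, 2) and L = D - A. Diagonalising L (or applying a numerical eigensolver to the 6x6 matrix) gives the spectrum above. The single zero eigenvalue shows the graph is connected. The largest eigenvalue, 4.3928, is at most the vertex count 6.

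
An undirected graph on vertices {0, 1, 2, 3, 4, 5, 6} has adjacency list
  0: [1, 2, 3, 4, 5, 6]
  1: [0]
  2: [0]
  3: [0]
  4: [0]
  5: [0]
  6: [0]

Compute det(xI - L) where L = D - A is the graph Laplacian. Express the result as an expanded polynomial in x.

x^7 - 12x^6 + 45x^5 - 80x^4 + 75x^3 - 36x^2 + 7x

With the vertex order [0, 1, 2, 3, 4, 5, 6], the degrees are [6, 1, 1, 1, 1, 1, 1], giving D = diag(6, 1, 1, 1, 1, 1, 1) and L = D - A. The eigenvalues of L are [0, 1, 1, 1, 1, 1, 7]; the characteristic polynomial is the product of (x - lambda_i), which multiplies out to x^7 - 12x^6 + 45x^5 - 80x^4 + 75x^3 - 36x^2 + 7x. The coefficient of x^6 equals -trace(L) = -12, matching the sum of degrees.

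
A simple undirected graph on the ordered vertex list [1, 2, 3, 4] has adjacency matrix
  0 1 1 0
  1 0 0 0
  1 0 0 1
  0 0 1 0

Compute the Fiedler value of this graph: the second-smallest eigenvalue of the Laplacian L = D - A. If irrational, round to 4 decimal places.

0.5858

Each diagonal entry of L is the vertex degree and each off-diagonal entry is -1 where an edge is present, 0 otherwise; in the order [1, 2, 3, 4] the diagonal is [2, 1, 2, 1]. The smallest Laplacian eigenvalue is always 0. The next one, lambda_2 = 0.5858, measures how hard the graph is to disconnect: larger values mean better connectivity. There is one zero in the spectrum, matching the 1 component.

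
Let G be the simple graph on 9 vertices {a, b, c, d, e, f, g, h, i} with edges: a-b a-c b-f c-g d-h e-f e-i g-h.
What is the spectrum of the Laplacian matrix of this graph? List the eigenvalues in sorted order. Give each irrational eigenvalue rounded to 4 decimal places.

Reading degrees in the order [a, b, c, d, e, f, g, h, i] gives [2, 2, 2, 1, 2, 2, 2, 2, 1]; set D = diag(2, 2, 2, 1, 2, 2, 2, 2, 1) and form L = D - A. The multiplicity of 0 as a Laplacian eigenvalue equals the number of connected components. There is one zero in the spectrum, matching the 1 component.

[0, 0.1206, 0.4679, 1, 1.6527, 2.3473, 3, 3.5321, 3.8794]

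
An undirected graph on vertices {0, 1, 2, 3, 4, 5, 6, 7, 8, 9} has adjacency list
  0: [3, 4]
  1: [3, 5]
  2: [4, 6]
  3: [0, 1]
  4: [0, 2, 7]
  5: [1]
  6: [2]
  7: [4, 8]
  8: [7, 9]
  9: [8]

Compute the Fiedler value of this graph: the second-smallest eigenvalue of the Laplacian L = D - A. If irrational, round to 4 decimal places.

0.1479

Each diagonal entry of L is the vertex degree and each off-diagonal entry is -1 where an edge is present, 0 otherwise; in the order [0, 1, 2, 3, 4, 5, 6, 7, 8, 9] the diagonal is [2, 2, 2, 2, 3, 1, 1, 2, 2, 1]. Computing the eigenvalues of L and sorting gives [0, 0.1479, 0.2814, 0.7873, 1.2931, 2, 2.4631, 3.0926, 3.4687, 4.4659]. The Fiedler value lambda_2 = 0.1479 is strictly positive, so the graph is connected. The eigenvalues sum to 18, which equals trace(L) = 2|E|.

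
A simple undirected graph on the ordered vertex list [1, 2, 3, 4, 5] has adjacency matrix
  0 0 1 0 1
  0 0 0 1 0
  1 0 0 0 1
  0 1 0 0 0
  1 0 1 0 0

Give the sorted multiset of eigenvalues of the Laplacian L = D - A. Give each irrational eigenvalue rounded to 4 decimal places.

[0, 0, 2, 3, 3]

With the vertex order [1, 2, 3, 4, 5], the degrees are [2, 1, 2, 1, 2], giving D = diag(2, 1, 2, 1, 2) and L = D - A. Diagonalising L (or applying a numerical eigensolver to the 5x5 matrix) gives the spectrum above. The 2 zero eigenvalues correspond to the 2 connected components.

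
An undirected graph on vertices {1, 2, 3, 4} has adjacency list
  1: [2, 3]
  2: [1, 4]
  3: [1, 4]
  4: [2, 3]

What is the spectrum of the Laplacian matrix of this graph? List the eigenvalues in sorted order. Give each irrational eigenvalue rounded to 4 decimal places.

[0, 2, 2, 4]

With the vertex order [1, 2, 3, 4], the degrees are [2, 2, 2, 2], giving D = diag(2, 2, 2, 2) and L = D - A. Since every row of L sums to 0, the all-ones vector is in the kernel and 0 is an eigenvalue. The single zero eigenvalue shows the graph is connected. There is one zero in the spectrum, matching the 1 component. By the matrix-tree theorem the graph has (1/4) * product of the nonzero eigenvalues = 4 spanning trees.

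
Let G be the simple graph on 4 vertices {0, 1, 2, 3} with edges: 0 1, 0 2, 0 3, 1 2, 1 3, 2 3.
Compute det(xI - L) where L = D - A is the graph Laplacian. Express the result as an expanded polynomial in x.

Reading degrees in the order [0, 1, 2, 3] gives [3, 3, 3, 3]; set D = diag(3, 3, 3, 3) and form L = D - A. L has integer entries, so p(x) = det(xI - L) has integer coefficients. Expanding the determinant yields x^4 - 12x^3 + 48x^2 - 64x. The constant term is 0 because L is singular (the all-ones vector lies in its kernel).

x^4 - 12x^3 + 48x^2 - 64x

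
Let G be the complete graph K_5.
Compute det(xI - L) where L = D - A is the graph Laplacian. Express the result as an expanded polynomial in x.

x^5 - 20x^4 + 150x^3 - 500x^2 + 625x

The graph has 5 vertices and degree multiset [4, 4, 4, 4, 4]; D is the diagonal matrix of degrees and L = D - A. Computing det(xI - L) by cofactor expansion (or equivalently via sum-over-permutations) gives x^5 - 20x^4 + 150x^3 - 500x^2 + 625x. The constant term is 0 because L is singular (the all-ones vector lies in its kernel). By the matrix-tree theorem the graph has (1/5) * product of the nonzero eigenvalues = 125 spanning trees. The eigenvalues sum to 20, which equals trace(L) = 2|E|.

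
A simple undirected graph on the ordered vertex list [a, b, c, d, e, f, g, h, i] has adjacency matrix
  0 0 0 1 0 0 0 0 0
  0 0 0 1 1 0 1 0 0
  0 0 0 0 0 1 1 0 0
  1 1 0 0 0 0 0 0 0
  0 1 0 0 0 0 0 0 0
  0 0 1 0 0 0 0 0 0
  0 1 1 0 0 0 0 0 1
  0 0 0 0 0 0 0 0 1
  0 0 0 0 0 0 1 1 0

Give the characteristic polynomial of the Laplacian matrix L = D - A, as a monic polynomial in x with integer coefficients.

x^9 - 16x^8 + 103x^7 - 344x^6 + 640x^5 - 662x^4 + 361x^3 - 94x^2 + 9x

Each diagonal entry of L is the vertex degree and each off-diagonal entry is -1 where an edge is present, 0 otherwise; in the order [a, b, c, d, e, f, g, h, i] the diagonal is [1, 3, 2, 2, 1, 1, 3, 1, 2]. Computing det(xI - L) by cofactor expansion (or equivalently via sum-over-permutations) gives x^9 - 16x^8 + 103x^7 - 344x^6 + 640x^5 - 662x^4 + 361x^3 - 94x^2 + 9x. The coefficient of x^8 equals -trace(L) = -16, matching the sum of degrees. By the matrix-tree theorem the graph has (1/9) * product of the nonzero eigenvalues = 1 spanning tree.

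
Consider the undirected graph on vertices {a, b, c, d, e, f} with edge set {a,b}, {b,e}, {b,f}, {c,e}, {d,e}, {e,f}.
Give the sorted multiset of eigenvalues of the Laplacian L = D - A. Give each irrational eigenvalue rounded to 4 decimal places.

Each diagonal entry of L is the vertex degree and each off-diagonal entry is -1 where an edge is present, 0 otherwise; in the order [a, b, c, d, e, f] the diagonal is [1, 3, 1, 1, 4, 2]. L is symmetric positive semidefinite, so every eigenvalue is real and nonnegative. The single zero eigenvalue shows the graph is connected. There is one zero in the spectrum, matching the 1 component.

[0, 0.6314, 1, 1.4738, 3.7877, 5.1071]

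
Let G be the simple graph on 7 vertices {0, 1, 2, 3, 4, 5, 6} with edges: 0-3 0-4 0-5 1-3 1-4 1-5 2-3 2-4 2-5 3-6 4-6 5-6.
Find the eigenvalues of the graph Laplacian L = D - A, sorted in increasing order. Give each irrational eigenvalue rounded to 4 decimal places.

[0, 3, 3, 3, 4, 4, 7]

Reading degrees in the order [0, 1, 2, 3, 4, 5, 6] gives [3, 3, 3, 4, 4, 4, 3]; set D = diag(3, 3, 3, 4, 4, 4, 3) and form L = D - A. Since every row of L sums to 0, the all-ones vector is in the kernel and 0 is an eigenvalue. The single zero eigenvalue shows the graph is connected. By the matrix-tree theorem the graph has (1/7) * product of the nonzero eigenvalues = 432 spanning trees. There is one zero in the spectrum, matching the 1 component.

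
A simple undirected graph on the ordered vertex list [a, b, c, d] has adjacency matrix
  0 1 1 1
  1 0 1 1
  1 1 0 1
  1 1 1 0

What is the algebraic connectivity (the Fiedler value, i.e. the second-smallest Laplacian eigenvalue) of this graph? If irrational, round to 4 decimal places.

4

With the vertex order [a, b, c, d], the degrees are [3, 3, 3, 3], giving D = diag(3, 3, 3, 3) and L = D - A. The sorted Laplacian eigenvalues are [0, 4, 4, 4]; the algebraic connectivity is the second entry, 4. The largest eigenvalue, 4, is at most the vertex count 4. The eigenvalues sum to 12, which equals trace(L) = 2|E|.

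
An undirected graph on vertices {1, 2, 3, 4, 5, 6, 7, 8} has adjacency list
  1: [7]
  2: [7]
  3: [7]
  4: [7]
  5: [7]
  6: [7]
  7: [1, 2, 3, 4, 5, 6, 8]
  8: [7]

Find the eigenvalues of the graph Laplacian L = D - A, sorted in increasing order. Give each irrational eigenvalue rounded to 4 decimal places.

Reading degrees in the order [1, 2, 3, 4, 5, 6, 7, 8] gives [1, 1, 1, 1, 1, 1, 7, 1]; set D = diag(1, 1, 1, 1, 1, 1, 7, 1) and form L = D - A. The multiplicity of 0 as a Laplacian eigenvalue equals the number of connected components. There is one zero in the spectrum, matching the 1 component. The eigenvalues sum to 14, which equals trace(L) = 2|E|.

[0, 1, 1, 1, 1, 1, 1, 8]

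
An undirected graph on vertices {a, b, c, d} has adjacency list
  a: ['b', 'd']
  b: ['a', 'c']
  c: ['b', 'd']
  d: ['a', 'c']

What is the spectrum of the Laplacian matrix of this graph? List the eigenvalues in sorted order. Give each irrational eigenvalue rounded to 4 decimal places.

Each diagonal entry of L is the vertex degree and each off-diagonal entry is -1 where an edge is present, 0 otherwise; in the order [a, b, c, d] the diagonal is [2, 2, 2, 2]. Since every row of L sums to 0, the all-ones vector is in the kernel and 0 is an eigenvalue. The single zero eigenvalue shows the graph is connected. There is one zero in the spectrum, matching the 1 component.

[0, 2, 2, 4]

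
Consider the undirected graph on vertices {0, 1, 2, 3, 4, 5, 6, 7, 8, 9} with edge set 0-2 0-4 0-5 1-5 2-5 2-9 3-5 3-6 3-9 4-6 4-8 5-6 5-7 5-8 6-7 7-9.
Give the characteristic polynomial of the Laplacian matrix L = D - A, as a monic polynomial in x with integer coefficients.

With the vertex order [0, 1, 2, 3, 4, 5, 6, 7, 8, 9], the degrees are [3, 1, 3, 3, 3, 7, 4, 3, 2, 3], giving D = diag(3, 1, 3, 3, 3, 7, 4, 3, 2, 3) and L = D - A. L has integer entries, so p(x) = det(xI - L) has integer coefficients. Expanding the determinant yields x^10 - 32x^9 + 434x^8 - 3276x^7 + 15162x^6 - 44566x^5 + 83027x^4 - 94282x^3 + 59028x^2 - 15480x. The constant term is 0 because L is singular (the all-ones vector lies in its kernel).

x^10 - 32x^9 + 434x^8 - 3276x^7 + 15162x^6 - 44566x^5 + 83027x^4 - 94282x^3 + 59028x^2 - 15480x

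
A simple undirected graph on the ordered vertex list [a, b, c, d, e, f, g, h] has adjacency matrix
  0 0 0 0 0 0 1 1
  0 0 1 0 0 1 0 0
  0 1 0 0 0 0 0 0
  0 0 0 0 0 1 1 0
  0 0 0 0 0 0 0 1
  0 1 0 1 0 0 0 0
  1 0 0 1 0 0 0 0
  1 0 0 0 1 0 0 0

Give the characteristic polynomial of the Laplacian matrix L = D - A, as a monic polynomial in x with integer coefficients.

With the vertex order [a, b, c, d, e, f, g, h], the degrees are [2, 2, 1, 2, 1, 2, 2, 2], giving D = diag(2, 2, 1, 2, 1, 2, 2, 2) and L = D - A. Computing det(xI - L) by cofactor expansion (or equivalently via sum-over-permutations) gives x^8 - 14x^7 + 78x^6 - 220x^5 + 330x^4 - 252x^3 + 84x^2 - 8x. The coefficient of x^7 equals -trace(L) = -14, matching the sum of degrees. The eigenvalues sum to 14, which equals trace(L) = 2|E|.

x^8 - 14x^7 + 78x^6 - 220x^5 + 330x^4 - 252x^3 + 84x^2 - 8x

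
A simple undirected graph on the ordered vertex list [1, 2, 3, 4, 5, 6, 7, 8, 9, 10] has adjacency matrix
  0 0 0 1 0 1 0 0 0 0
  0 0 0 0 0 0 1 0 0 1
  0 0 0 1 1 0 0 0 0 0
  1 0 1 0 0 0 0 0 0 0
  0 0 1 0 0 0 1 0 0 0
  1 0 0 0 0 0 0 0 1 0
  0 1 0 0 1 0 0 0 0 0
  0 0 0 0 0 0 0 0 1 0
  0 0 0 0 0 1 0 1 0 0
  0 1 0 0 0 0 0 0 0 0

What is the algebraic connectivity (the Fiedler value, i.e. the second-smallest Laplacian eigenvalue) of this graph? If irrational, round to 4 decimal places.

0.0979

Reading degrees in the order [1, 2, 3, 4, 5, 6, 7, 8, 9, 10] gives [2, 2, 2, 2, 2, 2, 2, 1, 2, 1]; set D = diag(2, 2, 2, 2, 2, 2, 2, 1, 2, 1) and form L = D - A. Computing the eigenvalues of L and sorting gives [0, 0.0979, 0.3820, 0.8244, 1.3820, 2, 2.6180, 3.1756, 3.6180, 3.9021]. The Fiedler value lambda_2 = 0.0979 is strictly positive, so the graph is connected. The eigenvalues sum to 18, which equals trace(L) = 2|E|. There is one zero in the spectrum, matching the 1 component.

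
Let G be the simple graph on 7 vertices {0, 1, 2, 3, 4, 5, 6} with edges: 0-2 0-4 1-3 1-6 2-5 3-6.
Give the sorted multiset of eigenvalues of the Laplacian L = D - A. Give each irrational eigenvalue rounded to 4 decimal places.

[0, 0, 0.5858, 2, 3, 3, 3.4142]

Each diagonal entry of L is the vertex degree and each off-diagonal entry is -1 where an edge is present, 0 otherwise; in the order [0, 1, 2, 3, 4, 5, 6] the diagonal is [2, 2, 2, 2, 1, 1, 2]. The multiplicity of 0 as a Laplacian eigenvalue equals the number of connected components. The 2 zero eigenvalues correspond to the 2 connected components. There are 2 zeros in the spectrum, matching the 2 components.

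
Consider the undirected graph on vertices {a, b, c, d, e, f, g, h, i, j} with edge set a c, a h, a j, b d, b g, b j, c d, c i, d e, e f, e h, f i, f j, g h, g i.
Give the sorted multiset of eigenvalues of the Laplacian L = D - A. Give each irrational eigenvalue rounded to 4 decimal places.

Reading degrees in the order [a, b, c, d, e, f, g, h, i, j] gives [3, 3, 3, 3, 3, 3, 3, 3, 3, 3]; set D = diag(3, 3, 3, 3, 3, 3, 3, 3, 3, 3) and form L = D - A. The multiplicity of 0 as a Laplacian eigenvalue equals the number of connected components. The single zero eigenvalue shows the graph is connected. There is one zero in the spectrum, matching the 1 component.

[0, 2, 2, 2, 2, 2, 5, 5, 5, 5]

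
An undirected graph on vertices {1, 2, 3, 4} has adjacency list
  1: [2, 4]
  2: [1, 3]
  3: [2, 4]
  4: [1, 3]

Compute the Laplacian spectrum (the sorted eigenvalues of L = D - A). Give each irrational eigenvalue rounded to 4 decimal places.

Each diagonal entry of L is the vertex degree and each off-diagonal entry is -1 where an edge is present, 0 otherwise; in the order [1, 2, 3, 4] the diagonal is [2, 2, 2, 2]. Diagonalising L (or applying a numerical eigensolver to the 4x4 matrix) gives the spectrum above. There is one zero in the spectrum, matching the 1 component.

[0, 2, 2, 4]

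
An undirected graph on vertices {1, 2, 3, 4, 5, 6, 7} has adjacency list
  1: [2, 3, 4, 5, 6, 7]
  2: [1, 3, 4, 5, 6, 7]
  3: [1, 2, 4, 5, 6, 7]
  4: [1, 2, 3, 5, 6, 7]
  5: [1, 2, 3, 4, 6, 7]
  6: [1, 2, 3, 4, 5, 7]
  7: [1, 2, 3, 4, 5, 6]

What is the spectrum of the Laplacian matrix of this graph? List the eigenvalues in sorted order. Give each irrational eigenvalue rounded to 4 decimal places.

[0, 7, 7, 7, 7, 7, 7]

Reading degrees in the order [1, 2, 3, 4, 5, 6, 7] gives [6, 6, 6, 6, 6, 6, 6]; set D = diag(6, 6, 6, 6, 6, 6, 6) and form L = D - A. Since every row of L sums to 0, the all-ones vector is in the kernel and 0 is an eigenvalue. The eigenvalues sum to 42, which equals trace(L) = 2|E|. There is one zero in the spectrum, matching the 1 component.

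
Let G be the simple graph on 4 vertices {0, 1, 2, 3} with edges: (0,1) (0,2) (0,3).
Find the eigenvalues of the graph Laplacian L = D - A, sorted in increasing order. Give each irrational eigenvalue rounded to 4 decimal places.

[0, 1, 1, 4]

Each diagonal entry of L is the vertex degree and each off-diagonal entry is -1 where an edge is present, 0 otherwise; in the order [0, 1, 2, 3] the diagonal is [3, 1, 1, 1]. Diagonalising L (or applying a numerical eigensolver to the 4x4 matrix) gives the spectrum above. The single zero eigenvalue shows the graph is connected. There is one zero in the spectrum, matching the 1 component.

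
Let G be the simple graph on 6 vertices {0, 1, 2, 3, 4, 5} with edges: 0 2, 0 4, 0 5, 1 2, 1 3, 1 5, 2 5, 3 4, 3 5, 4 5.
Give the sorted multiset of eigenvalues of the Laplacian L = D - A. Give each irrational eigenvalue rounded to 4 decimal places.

[0, 2.3820, 2.3820, 4.6180, 4.6180, 6]

With the vertex order [0, 1, 2, 3, 4, 5], the degrees are [3, 3, 3, 3, 3, 5], giving D = diag(3, 3, 3, 3, 3, 5) and L = D - A. The multiplicity of 0 as a Laplacian eigenvalue equals the number of connected components. There is one zero in the spectrum, matching the 1 component.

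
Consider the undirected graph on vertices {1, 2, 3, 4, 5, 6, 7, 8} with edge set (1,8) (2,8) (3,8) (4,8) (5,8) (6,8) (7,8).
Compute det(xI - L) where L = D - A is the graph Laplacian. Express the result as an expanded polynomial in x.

With the vertex order [1, 2, 3, 4, 5, 6, 7, 8], the degrees are [1, 1, 1, 1, 1, 1, 1, 7], giving D = diag(1, 1, 1, 1, 1, 1, 1, 7) and L = D - A. L has integer entries, so p(x) = det(xI - L) has integer coefficients. Expanding the determinant yields x^8 - 14x^7 + 63x^6 - 140x^5 + 175x^4 - 126x^3 + 49x^2 - 8x. The constant term is 0 because L is singular (the all-ones vector lies in its kernel). The largest eigenvalue, 8, is at most the vertex count 8.

x^8 - 14x^7 + 63x^6 - 140x^5 + 175x^4 - 126x^3 + 49x^2 - 8x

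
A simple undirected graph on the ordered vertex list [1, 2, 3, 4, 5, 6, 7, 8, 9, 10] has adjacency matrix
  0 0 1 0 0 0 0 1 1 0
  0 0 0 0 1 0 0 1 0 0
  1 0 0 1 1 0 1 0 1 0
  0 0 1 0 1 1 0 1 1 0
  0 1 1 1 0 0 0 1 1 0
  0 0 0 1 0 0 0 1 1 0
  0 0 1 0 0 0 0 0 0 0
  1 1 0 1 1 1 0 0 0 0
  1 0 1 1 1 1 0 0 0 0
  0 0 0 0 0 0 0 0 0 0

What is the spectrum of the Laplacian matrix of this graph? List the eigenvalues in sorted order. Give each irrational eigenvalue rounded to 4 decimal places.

Each diagonal entry of L is the vertex degree and each off-diagonal entry is -1 where an edge is present, 0 otherwise; in the order [1, 2, 3, 4, 5, 6, 7, 8, 9, 10] the diagonal is [3, 2, 5, 5, 5, 3, 1, 5, 5, 0]. The multiplicity of 0 as a Laplacian eigenvalue equals the number of connected components. The 2 zero eigenvalues correspond to the 2 connected components. The largest eigenvalue, 7.1969, is at most the vertex count 10. There are 2 zeros in the spectrum, matching the 2 components.

[0, 0, 0.8634, 1.8141, 2.7136, 3.8009, 5.0795, 6.1314, 6.4001, 7.1969]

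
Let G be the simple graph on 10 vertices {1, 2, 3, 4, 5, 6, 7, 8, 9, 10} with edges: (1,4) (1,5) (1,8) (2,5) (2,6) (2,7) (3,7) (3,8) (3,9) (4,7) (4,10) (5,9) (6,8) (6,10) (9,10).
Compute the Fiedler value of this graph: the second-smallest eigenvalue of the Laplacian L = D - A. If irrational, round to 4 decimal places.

Reading degrees in the order [1, 2, 3, 4, 5, 6, 7, 8, 9, 10] gives [3, 3, 3, 3, 3, 3, 3, 3, 3, 3]; set D = diag(3, 3, 3, 3, 3, 3, 3, 3, 3, 3) and form L = D - A. Computing the eigenvalues of L and sorting gives [0, 2, 2, 2, 2, 2, 5, 5, 5, 5]. The Fiedler value lambda_2 = 2 is strictly positive, so the graph is connected. There is one zero in the spectrum, matching the 1 component.

2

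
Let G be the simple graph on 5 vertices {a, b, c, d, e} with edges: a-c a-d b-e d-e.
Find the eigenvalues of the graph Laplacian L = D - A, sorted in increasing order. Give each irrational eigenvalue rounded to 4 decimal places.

With the vertex order [a, b, c, d, e], the degrees are [2, 1, 1, 2, 2], giving D = diag(2, 1, 1, 2, 2) and L = D - A. L is symmetric positive semidefinite, so every eigenvalue is real and nonnegative. The largest eigenvalue, 3.6180, is at most the vertex count 5.

[0, 0.3820, 1.3820, 2.6180, 3.6180]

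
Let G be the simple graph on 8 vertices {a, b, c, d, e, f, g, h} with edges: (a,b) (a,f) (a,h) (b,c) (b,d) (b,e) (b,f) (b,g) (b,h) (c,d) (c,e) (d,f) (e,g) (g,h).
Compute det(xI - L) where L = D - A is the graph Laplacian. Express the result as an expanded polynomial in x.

Reading degrees in the order [a, b, c, d, e, f, g, h] gives [3, 7, 3, 3, 3, 3, 3, 3]; set D = diag(3, 7, 3, 3, 3, 3, 3, 3) and form L = D - A. Computing det(xI - L) by cofactor expansion (or equivalently via sum-over-permutations) gives x^8 - 28x^7 + 322x^6 - 1974x^5 + 6965x^4 - 14126x^3 + 15225x^2 - 6728x. The coefficient of x^7 equals -trace(L) = -28, matching the sum of degrees. The largest eigenvalue, 8, is at most the vertex count 8. There is one zero in the spectrum, matching the 1 component.

x^8 - 28x^7 + 322x^6 - 1974x^5 + 6965x^4 - 14126x^3 + 15225x^2 - 6728x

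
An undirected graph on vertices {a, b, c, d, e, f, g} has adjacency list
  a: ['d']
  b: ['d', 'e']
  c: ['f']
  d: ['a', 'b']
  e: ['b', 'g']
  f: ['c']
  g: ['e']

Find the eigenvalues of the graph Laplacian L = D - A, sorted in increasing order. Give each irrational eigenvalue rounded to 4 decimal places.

[0, 0, 0.3820, 1.3820, 2, 2.6180, 3.6180]

Reading degrees in the order [a, b, c, d, e, f, g] gives [1, 2, 1, 2, 2, 1, 1]; set D = diag(1, 2, 1, 2, 2, 1, 1) and form L = D - A. The multiplicity of 0 as a Laplacian eigenvalue equals the number of connected components. The 2 zero eigenvalues correspond to the 2 connected components. The largest eigenvalue, 3.6180, is at most the vertex count 7.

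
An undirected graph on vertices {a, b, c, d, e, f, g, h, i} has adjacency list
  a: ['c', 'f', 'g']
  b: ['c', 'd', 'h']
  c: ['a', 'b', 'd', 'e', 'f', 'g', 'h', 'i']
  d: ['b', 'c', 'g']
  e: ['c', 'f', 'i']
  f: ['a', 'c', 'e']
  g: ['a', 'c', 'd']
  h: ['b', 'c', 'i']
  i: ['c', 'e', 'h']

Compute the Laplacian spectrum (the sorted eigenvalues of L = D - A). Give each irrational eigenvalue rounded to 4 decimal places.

With the vertex order [a, b, c, d, e, f, g, h, i], the degrees are [3, 3, 8, 3, 3, 3, 3, 3, 3], giving D = diag(3, 3, 8, 3, 3, 3, 3, 3, 3) and L = D - A. L is symmetric positive semidefinite, so every eigenvalue is real and nonnegative. The largest eigenvalue, 9, is at most the vertex count 9. By the matrix-tree theorem the graph has (1/9) * product of the nonzero eigenvalues = 2205 spanning trees.

[0, 1.5858, 1.5858, 3, 3, 4.4142, 4.4142, 5, 9]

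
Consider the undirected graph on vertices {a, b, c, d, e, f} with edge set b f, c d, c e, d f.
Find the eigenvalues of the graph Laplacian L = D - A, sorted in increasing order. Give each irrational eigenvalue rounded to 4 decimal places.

Reading degrees in the order [a, b, c, d, e, f] gives [0, 1, 2, 2, 1, 2]; set D = diag(0, 1, 2, 2, 1, 2) and form L = D - A. The multiplicity of 0 as a Laplacian eigenvalue equals the number of connected components. The 2 zero eigenvalues correspond to the 2 connected components. The eigenvalues sum to 8, which equals trace(L) = 2|E|.

[0, 0, 0.3820, 1.3820, 2.6180, 3.6180]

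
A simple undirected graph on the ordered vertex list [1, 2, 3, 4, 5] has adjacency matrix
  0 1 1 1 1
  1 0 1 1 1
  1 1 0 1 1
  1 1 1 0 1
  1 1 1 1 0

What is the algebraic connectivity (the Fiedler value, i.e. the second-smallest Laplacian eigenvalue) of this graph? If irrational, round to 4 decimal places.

Each diagonal entry of L is the vertex degree and each off-diagonal entry is -1 where an edge is present, 0 otherwise; in the order [1, 2, 3, 4, 5] the diagonal is [4, 4, 4, 4, 4]. The sorted Laplacian eigenvalues are [0, 5, 5, 5, 5]; the algebraic connectivity is the second entry, 5.

5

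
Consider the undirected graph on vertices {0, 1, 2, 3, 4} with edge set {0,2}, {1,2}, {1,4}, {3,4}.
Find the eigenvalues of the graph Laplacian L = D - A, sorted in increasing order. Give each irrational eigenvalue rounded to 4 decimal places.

Reading degrees in the order [0, 1, 2, 3, 4] gives [1, 2, 2, 1, 2]; set D = diag(1, 2, 2, 1, 2) and form L = D - A. L is symmetric positive semidefinite, so every eigenvalue is real and nonnegative. The single zero eigenvalue shows the graph is connected. By the matrix-tree theorem the graph has (1/5) * product of the nonzero eigenvalues = 1 spanning tree.

[0, 0.3820, 1.3820, 2.6180, 3.6180]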